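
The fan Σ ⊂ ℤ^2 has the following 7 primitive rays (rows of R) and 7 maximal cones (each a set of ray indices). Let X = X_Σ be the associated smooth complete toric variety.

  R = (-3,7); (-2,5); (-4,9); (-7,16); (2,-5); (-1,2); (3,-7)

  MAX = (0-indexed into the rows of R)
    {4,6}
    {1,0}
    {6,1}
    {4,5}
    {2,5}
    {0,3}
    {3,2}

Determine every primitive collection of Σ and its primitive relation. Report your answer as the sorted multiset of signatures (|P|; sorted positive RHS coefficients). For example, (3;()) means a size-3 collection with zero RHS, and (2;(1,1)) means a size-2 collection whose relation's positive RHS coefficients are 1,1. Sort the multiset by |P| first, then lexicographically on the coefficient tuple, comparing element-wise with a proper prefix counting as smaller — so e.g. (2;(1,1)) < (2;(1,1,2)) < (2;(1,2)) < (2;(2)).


Σ has 14 primitive collections:

  {0,6}:  v_{0} + v_{6} = 0  ⇒ sig = (2;())
  {1,4}:  v_{1} + v_{4} = 0  ⇒ sig = (2;())
  {0,2}:  v_{0} + v_{2} = v_{3}  ⇒ sig = (2;(1))
  {0,4}:  v_{0} + v_{4} = v_{5}  ⇒ sig = (2;(1))
  {0,5}:  v_{0} + v_{5} = v_{2}  ⇒ sig = (2;(1))
  {1,5}:  v_{1} + v_{5} = v_{0}  ⇒ sig = (2;(1))
  {2,6}:  v_{2} + v_{6} = v_{5}  ⇒ sig = (2;(1))
  {3,6}:  v_{3} + v_{6} = v_{2}  ⇒ sig = (2;(1))
  {5,6}:  v_{5} + v_{6} = v_{4}  ⇒ sig = (2;(1))
  {3,4}:  v_{3} + v_{4} = v_{2} + v_{5}  ⇒ sig = (2;(1,1))
  {1,2}:  v_{1} + v_{2} = 2·v_{0}  ⇒ sig = (2;(2))
  {2,4}:  v_{2} + v_{4} = 2·v_{5}  ⇒ sig = (2;(2))
  {3,5}:  v_{3} + v_{5} = 2·v_{2}  ⇒ sig = (2;(2))
  {1,3}:  v_{1} + v_{3} = 3·v_{0}  ⇒ sig = (2;(3))

so the primitive-relation signature multiset is
    |P|=2: 14 collections, coeffs (), (), (1), (1), (1), (1), (1), (1), (1), (1,1), (2), (2), (2), (3)


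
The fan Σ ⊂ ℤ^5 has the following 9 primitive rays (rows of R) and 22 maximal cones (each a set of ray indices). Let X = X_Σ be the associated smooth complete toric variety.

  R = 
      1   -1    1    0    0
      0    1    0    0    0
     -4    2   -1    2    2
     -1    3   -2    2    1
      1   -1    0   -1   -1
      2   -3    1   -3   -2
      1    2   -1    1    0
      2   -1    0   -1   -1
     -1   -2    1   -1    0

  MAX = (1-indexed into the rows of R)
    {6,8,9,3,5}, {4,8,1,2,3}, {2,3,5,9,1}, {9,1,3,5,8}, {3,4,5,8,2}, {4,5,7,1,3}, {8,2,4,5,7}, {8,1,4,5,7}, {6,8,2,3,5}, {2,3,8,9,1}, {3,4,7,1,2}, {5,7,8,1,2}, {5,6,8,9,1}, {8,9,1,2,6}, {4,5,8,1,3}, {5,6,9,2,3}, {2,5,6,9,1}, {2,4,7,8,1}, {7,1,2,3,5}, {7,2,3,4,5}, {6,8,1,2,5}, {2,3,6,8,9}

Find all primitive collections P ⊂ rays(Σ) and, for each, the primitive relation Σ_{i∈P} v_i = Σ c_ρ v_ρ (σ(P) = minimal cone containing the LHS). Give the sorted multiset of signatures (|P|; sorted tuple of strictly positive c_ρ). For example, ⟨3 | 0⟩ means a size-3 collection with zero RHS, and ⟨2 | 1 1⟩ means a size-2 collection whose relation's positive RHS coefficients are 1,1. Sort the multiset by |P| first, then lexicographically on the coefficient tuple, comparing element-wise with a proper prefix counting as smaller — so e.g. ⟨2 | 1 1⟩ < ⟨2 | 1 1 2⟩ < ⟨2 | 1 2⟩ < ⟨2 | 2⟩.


Σ has 9 primitive collections:

  P = {7,9}:  v_{7} + v_{9} = 0  ⟹  sig = ⟨2 | 0⟩
  P = {4,9}:  v_{4} + v_{9} = v_{3} + v_{8}  ⟹  sig = ⟨2 | 1 1⟩
  P = {6,7}:  v_{6} + v_{7} = v_{2} + v_{5} + v_{8}  ⟹  sig = ⟨2 | 1 1 1⟩
  P = {4,6}:  v_{4} + v_{6} = v_{2} + v_{3} + v_{5} + 2·v_{8}  ⟹  sig = ⟨2 | 1 1 1 2⟩
  P = {1,3,6}:  v_{1} + v_{3} + v_{6} = v_{9}  ⟹  sig = ⟨3 | 1⟩
  P = {3,7,8}:  v_{3} + v_{7} + v_{8} = v_{4}  ⟹  sig = ⟨3 | 1⟩
  P = {1,2,4,5}:  v_{1} + v_{2} + v_{4} + v_{5} = v_{7}  ⟹  sig = ⟨4 | 1⟩
  P = {2,5,8,9}:  v_{2} + v_{5} + v_{8} + v_{9} = v_{6}  ⟹  sig = ⟨4 | 1⟩
  P = {1,2,3,5,8}:  v_{1} + v_{2} + v_{3} + v_{5} + v_{8} = 0  ⟹  sig = ⟨5 | 0⟩

Hence PRS(X_Σ) =
{ ⟨2 | 0⟩,  ⟨2 | 1 1⟩,  ⟨2 | 1 1 1⟩,  ⟨2 | 1 1 1 2⟩,  ⟨3 | 1⟩ ×2,  ⟨4 | 1⟩ ×2,  ⟨5 | 0⟩ }


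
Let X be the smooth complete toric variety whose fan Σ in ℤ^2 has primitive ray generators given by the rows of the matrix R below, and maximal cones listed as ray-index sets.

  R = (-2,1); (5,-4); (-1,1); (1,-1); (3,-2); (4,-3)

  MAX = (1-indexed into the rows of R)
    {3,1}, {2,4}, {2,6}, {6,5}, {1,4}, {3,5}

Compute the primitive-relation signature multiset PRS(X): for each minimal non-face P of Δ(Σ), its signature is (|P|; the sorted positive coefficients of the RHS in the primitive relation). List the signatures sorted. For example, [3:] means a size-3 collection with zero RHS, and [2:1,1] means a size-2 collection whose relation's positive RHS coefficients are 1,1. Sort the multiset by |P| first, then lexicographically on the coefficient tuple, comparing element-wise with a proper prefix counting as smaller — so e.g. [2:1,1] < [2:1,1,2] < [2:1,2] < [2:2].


Δ(Σ) — 6 vertices, 9 min non-faces:

  {3,4}:  v_{3} + v_{4} = 0 — sig = [2:]
  {1,5}:  v_{1} + v_{5} = v_{4} — sig = [2:1]
  {2,3}:  v_{2} + v_{3} = v_{6} — sig = [2:1]
  {3,6}:  v_{3} + v_{6} = v_{5} — sig = [2:1]
  {4,5}:  v_{4} + v_{5} = v_{6} — sig = [2:1]
  {4,6}:  v_{4} + v_{6} = v_{2} — sig = [2:1]
  {1,6}:  v_{1} + v_{6} = 2·v_{4} — sig = [2:2]
  {2,5}:  v_{2} + v_{5} = 2·v_{6} — sig = [2:2]
  {1,2}:  v_{1} + v_{2} = 3·v_{4} — sig = [2:3]

Sorted signature multiset PRS(X):
    |P|=2: 9 collections, coeffs (), (1), (1), (1), (1), (1), (2), (2), (3)


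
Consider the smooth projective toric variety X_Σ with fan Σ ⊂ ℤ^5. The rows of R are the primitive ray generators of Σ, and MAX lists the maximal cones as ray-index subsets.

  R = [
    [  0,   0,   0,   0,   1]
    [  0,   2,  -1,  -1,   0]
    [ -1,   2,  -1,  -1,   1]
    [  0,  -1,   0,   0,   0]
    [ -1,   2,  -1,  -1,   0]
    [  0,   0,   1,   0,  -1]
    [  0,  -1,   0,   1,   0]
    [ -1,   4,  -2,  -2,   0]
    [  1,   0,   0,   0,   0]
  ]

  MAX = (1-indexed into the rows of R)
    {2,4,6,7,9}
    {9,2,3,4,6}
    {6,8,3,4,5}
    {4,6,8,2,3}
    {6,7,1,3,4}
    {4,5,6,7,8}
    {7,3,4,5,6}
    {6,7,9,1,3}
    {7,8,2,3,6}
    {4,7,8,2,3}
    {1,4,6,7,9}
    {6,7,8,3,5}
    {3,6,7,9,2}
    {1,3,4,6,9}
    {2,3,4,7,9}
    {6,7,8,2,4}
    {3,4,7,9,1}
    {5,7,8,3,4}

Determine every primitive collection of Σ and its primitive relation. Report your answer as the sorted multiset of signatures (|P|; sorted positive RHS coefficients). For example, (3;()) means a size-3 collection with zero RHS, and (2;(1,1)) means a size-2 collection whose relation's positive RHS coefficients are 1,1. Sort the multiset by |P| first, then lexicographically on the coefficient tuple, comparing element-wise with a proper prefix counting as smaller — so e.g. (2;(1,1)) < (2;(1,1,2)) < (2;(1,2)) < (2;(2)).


The 9 primitive collections of Σ (r=9, n=5):

  P={1,5}:  v_{1} + v_{5} = v_{3}  ⇒ sig = (2;(1))
  P={2,5}:  v_{2} + v_{5} = v_{8}  ⇒ sig = (2;(1))
  P={5,9}:  v_{5} + v_{9} = v_{2}  ⇒ sig = (2;(1))
  P={1,2}:  v_{1} + v_{2} = v_{3} + v_{9}  ⇒ sig = (2;(1,1))
  P={1,8}:  v_{1} + v_{8} = v_{2} + v_{3}  ⇒ sig = (2;(1,1))
  P={8,9}:  v_{8} + v_{9} = 2·v_{2}  ⇒ sig = (2;(2))
  P={3,4,6,7,9}:  v_{3} + v_{4} + v_{6} + v_{7} + v_{9} = 0  ⇒ sig = (5;())
  P={2,3,4,6,7}:  v_{2} + v_{3} + v_{4} + v_{6} + v_{7} = v_{5}  ⇒ sig = (5;(1))
  P={3,4,6,7,8}:  v_{3} + v_{4} + v_{6} + v_{7} + v_{8} = 2·v_{5}  ⇒ sig = (5;(2))

so the primitive-relation signature multiset is
    (2;(1))
    (2;(1))
    (2;(1))
    (2;(1,1))
    (2;(1,1))
    (2;(2))
    (5;())
    (5;(1))
    (5;(2))


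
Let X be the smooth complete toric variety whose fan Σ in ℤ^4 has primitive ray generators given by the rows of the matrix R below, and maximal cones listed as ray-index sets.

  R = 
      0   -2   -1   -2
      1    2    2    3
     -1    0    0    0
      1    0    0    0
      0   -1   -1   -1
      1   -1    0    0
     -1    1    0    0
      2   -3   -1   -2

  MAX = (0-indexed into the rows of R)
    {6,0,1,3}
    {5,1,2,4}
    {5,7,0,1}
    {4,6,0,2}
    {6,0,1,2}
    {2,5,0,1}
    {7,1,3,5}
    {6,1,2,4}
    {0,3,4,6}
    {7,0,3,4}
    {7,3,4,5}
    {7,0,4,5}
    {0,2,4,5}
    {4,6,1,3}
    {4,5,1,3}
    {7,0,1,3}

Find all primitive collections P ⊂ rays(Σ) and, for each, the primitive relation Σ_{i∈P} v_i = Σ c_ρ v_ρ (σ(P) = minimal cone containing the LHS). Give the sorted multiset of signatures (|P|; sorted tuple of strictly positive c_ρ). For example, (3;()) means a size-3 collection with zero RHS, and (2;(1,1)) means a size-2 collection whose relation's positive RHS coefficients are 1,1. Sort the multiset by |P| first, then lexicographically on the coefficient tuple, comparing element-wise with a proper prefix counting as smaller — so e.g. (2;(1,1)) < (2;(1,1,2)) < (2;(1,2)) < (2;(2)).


|primitive collections| = 7. Relations:

  P = {2,3}:  v_{2} + v_{3} = 0  so sig = (2;())
  P = {5,6}:  v_{5} + v_{6} = 0  so sig = (2;())
  P = {2,7}:  v_{2} + v_{7} = v_{0} + v_{5}  so sig = (2;(1,1))
  P = {6,7}:  v_{6} + v_{7} = v_{0} + v_{3}  so sig = (2;(1,1))
  P = {0,1,4}:  v_{0} + v_{1} + v_{4} = v_{5}  so sig = (3;(1))
  P = {0,3,5}:  v_{0} + v_{3} + v_{5} = v_{7}  so sig = (3;(1))
  P = {1,4,7}:  v_{1} + v_{4} + v_{7} = v_{3} + 2·v_{5}  so sig = (3;(1,2))

Hence PRS(X_Σ) =
    |P|=2: 4 collections, coeffs (), (), (1,1), (1,1)
    |P|=3: 3 collections, coeffs (1), (1), (1,2)


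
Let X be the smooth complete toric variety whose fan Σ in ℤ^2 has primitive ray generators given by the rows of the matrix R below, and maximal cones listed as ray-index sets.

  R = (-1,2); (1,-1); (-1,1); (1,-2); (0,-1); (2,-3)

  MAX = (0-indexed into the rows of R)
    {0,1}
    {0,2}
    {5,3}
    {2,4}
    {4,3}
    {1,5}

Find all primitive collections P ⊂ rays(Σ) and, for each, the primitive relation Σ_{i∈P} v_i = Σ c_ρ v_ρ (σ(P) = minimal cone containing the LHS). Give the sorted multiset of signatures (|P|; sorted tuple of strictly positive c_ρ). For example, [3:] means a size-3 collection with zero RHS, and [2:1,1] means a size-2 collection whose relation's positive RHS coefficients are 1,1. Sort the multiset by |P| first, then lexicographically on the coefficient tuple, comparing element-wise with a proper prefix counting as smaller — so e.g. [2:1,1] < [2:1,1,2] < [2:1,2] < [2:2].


Δ(Σ) — 6 vertices, 9 min non-faces:

  {0,3}:  v_{0} + v_{3} = 0  →  sig = [2:]
  {1,2}:  v_{1} + v_{2} = 0  →  sig = [2:]
  {0,4}:  v_{0} + v_{4} = v_{2}  →  sig = [2:1]
  {0,5}:  v_{0} + v_{5} = v_{1}  →  sig = [2:1]
  {1,3}:  v_{1} + v_{3} = v_{5}  →  sig = [2:1]
  {1,4}:  v_{1} + v_{4} = v_{3}  →  sig = [2:1]
  {2,3}:  v_{2} + v_{3} = v_{4}  →  sig = [2:1]
  {2,5}:  v_{2} + v_{5} = v_{3}  →  sig = [2:1]
  {4,5}:  v_{4} + v_{5} = 2·v_{3}  →  sig = [2:2]

Hence PRS(X_Σ) =
[[2:], [2:], [2:1], [2:1], [2:1], [2:1], [2:1], [2:1], [2:2]]


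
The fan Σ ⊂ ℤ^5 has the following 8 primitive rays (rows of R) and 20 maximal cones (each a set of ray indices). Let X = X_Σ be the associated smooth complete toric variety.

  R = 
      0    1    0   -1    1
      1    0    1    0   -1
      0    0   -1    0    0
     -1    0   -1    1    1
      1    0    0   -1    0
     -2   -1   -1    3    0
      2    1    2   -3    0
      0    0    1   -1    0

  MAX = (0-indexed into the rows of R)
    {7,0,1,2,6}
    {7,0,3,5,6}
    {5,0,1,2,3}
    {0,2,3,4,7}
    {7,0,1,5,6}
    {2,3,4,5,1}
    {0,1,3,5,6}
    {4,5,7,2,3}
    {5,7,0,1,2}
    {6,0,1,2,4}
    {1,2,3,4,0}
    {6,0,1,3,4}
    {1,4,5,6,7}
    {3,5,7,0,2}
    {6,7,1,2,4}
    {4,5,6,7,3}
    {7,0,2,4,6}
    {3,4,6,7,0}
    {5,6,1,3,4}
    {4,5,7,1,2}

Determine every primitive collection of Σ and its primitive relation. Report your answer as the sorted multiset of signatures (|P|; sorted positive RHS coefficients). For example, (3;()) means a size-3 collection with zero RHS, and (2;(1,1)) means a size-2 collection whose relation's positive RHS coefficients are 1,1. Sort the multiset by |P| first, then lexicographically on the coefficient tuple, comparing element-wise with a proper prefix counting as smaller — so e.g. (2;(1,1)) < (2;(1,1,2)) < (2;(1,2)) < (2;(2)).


5 minimal non-faces of Δ(Σ) (on 8 rays):

  P={2,5,6}:  v_{2} + v_{5} + v_{6} = 0 — sig = (3;())
  P={0,4,5}:  v_{0} + v_{4} + v_{5} = v_{3} — sig = (3;(1))
  P={1,3,7}:  v_{1} + v_{3} + v_{7} = v_{5} + v_{6} — sig = (3;(1,1))
  P={2,3,6}:  v_{2} + v_{3} + v_{6} = v_{0} + v_{4} — sig = (3;(1,1))
  P={0,1,4,7}:  v_{0} + v_{1} + v_{4} + v_{7} = v_{6} — sig = (4;(1))

so the primitive-relation signature multiset is
    (3;())
    (3;(1))
    (3;(1,1))
    (3;(1,1))
    (4;(1))


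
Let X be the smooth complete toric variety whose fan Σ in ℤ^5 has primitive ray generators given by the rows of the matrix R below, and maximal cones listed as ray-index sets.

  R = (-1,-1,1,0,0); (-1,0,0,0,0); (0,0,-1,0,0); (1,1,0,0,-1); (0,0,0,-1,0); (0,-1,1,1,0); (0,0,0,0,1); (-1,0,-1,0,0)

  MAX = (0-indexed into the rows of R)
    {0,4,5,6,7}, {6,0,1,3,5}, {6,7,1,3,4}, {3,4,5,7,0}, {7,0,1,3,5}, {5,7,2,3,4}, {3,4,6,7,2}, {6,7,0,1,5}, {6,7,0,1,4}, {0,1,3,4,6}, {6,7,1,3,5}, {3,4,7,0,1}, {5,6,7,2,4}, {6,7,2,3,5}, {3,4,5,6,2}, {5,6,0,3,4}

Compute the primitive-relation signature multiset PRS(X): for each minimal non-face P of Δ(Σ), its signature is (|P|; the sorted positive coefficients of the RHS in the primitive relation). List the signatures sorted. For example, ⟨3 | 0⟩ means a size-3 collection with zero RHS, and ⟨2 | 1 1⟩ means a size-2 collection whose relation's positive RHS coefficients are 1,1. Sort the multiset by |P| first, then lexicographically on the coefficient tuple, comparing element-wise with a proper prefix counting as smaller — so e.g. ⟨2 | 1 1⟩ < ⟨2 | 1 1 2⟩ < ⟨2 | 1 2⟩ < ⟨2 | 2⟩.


The 5 primitive collections of Σ (r=8, n=5):

  P = {1,2}:  v_{1} + v_{2} = v_{7}  ⟹  sig = ⟨2 | 1⟩
  P = {0,2}:  v_{0} + v_{2} = v_{4} + v_{5} + v_{7}  ⟹  sig = ⟨2 | 1 1 1⟩
  P = {1,4,5}:  v_{1} + v_{4} + v_{5} = v_{0}  ⟹  sig = ⟨3 | 1⟩
  P = {0,3,6,7}:  v_{0} + v_{3} + v_{6} + v_{7} = v_{1}  ⟹  sig = ⟨4 | 1⟩
  P = {3,4,5,6,7}:  v_{3} + v_{4} + v_{5} + v_{6} + v_{7} = 0  ⟹  sig = ⟨5 | 0⟩

Signatures (|P|; sorted positive RHS coefficients), sorted:
    |P|=2: 2 collections, coeffs (1), (1,1,1)
    |P|=3: 1 collection, coeffs (1)
    |P|=4: 1 collection, coeffs (1)
    |P|=5: 1 collection, coeffs ()


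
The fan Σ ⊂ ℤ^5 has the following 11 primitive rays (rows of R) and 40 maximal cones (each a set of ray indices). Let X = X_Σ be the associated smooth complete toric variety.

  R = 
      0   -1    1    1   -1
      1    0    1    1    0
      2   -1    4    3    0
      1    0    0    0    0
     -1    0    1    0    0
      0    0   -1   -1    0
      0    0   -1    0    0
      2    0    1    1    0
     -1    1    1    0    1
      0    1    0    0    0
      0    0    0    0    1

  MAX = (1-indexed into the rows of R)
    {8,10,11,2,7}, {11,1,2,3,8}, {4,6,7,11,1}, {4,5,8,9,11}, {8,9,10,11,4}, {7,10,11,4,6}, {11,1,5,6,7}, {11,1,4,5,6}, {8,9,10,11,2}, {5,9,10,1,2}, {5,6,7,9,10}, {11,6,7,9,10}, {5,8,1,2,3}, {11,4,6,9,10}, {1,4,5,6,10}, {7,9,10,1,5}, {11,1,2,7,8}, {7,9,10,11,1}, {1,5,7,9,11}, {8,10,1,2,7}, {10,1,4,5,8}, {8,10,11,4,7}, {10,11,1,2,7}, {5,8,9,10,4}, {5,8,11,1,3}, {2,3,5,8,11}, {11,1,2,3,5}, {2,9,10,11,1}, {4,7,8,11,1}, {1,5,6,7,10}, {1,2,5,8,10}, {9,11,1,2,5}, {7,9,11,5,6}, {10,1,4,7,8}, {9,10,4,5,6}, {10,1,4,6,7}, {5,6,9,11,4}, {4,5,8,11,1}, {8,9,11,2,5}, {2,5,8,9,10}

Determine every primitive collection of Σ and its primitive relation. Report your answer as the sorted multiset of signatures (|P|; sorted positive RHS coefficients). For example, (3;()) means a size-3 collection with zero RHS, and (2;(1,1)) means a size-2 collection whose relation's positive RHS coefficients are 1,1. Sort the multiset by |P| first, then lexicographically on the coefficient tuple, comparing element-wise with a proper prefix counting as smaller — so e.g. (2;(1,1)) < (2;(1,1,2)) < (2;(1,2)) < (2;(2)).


|primitive collections| = 22. Relations:

  • {2,4}:  v_{2} + v_{4} = v_{8}  so sig = (2;(1))
  • {2,6}:  v_{2} + v_{6} = v_{4}  so sig = (2;(1))
  • {3,6}:  v_{3} + v_{6} = v_{1} + v_{4} + v_{5} + v_{8} + v_{11}  so sig = (2;(1,1,1,1,1))
  • {3,4}:  v_{3} + v_{4} = v_{1} + v_{5} + 2·v_{8} + v_{11}  so sig = (2;(1,1,1,2))
  • {3,7}:  v_{3} + v_{7} = v_{1} + 2·v_{2} + v_{11}  so sig = (2;(1,1,2))
  • {3,9}:  v_{3} + v_{9} = 3·v_{2} + 2·v_{5} + v_{11}  so sig = (2;(1,2,3))
  • {3,10}:  v_{3} + v_{10} = 3·v_{2} + v_{5}  so sig = (2;(1,3))
  • {6,8}:  v_{6} + v_{8} = 2·v_{4}  so sig = (2;(2))
  • {4,5,7}:  v_{4} + v_{5} + v_{7} = 0  so sig = (3;())
  • {1,6,9}:  v_{1} + v_{6} + v_{9} = v_{5}  so sig = (3;(1))
  • {5,7,8}:  v_{5} + v_{7} + v_{8} = v_{2}  so sig = (3;(1))
  • {5,10,11}:  v_{5} + v_{10} + v_{11} = v_{9}  so sig = (3;(1))
  • {1,4,9}:  v_{1} + v_{4} + v_{9} = v_{2} + v_{5}  so sig = (3;(1,1))
  • {4,7,9}:  v_{4} + v_{7} + v_{9} = v_{10} + v_{11}  so sig = (3;(1,1))
  • {2,5,7}:  v_{2} + v_{5} + v_{7} = v_{1} + v_{10} + v_{11}  so sig = (3;(1,1,1))
  • {7,8,9}:  v_{7} + v_{8} + v_{9} = v_{2} + v_{10} + v_{11}  so sig = (3;(1,1,1))
  • {1,8,9}:  v_{1} + v_{8} + v_{9} = 2·v_{2} + v_{5}  so sig = (3;(1,2))
  • {2,7,9}:  v_{2} + v_{7} + v_{9} = v_{1} + 2·v_{10} + 2·v_{11}  so sig = (3;(1,2,2))
  • {1,6,10,11}:  v_{1} + v_{6} + v_{10} + v_{11} = 0  so sig = (4;())
  • {1,4,10,11}:  v_{1} + v_{4} + v_{10} + v_{11} = v_{2}  so sig = (4;(1))
  • {1,8,10,11}:  v_{1} + v_{8} + v_{10} + v_{11} = 2·v_{2}  so sig = (4;(2))
  • {1,2,5,8,11}:  v_{1} + v_{2} + v_{5} + v_{8} + v_{11} = v_{3}  so sig = (5;(1))

so the primitive-relation signature multiset is
{ (2;(1)) ×2,  (2;(1,1,1,1,1)),  (2;(1,1,1,2)),  (2;(1,1,2)),  (2;(1,2,3)),  (2;(1,3)),  (2;(2)),  (3;()),  (3;(1)) ×3,  (3;(1,1)) ×2,  (3;(1,1,1)) ×2,  (3;(1,2)),  (3;(1,2,2)),  (4;()),  (4;(1)),  (4;(2)),  (5;(1)) }


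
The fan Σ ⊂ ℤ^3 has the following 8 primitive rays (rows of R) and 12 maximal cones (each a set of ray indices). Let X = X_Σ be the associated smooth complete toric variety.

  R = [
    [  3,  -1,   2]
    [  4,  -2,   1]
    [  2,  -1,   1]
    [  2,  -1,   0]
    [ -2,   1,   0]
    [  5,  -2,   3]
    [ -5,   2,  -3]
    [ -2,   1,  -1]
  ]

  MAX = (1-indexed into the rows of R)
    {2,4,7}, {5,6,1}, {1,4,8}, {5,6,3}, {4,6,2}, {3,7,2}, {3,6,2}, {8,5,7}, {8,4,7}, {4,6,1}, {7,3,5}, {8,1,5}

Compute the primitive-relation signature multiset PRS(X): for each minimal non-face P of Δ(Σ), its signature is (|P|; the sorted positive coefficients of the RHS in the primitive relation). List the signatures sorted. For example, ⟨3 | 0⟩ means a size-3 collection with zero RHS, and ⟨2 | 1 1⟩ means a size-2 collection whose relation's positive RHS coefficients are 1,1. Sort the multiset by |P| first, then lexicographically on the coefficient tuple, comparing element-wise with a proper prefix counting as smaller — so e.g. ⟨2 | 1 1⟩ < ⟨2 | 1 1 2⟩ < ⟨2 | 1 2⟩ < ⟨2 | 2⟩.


The 10 primitive collections of Σ (r=8, n=3):

  • {3,8}:  v_{3} + v_{8} = 0  ⟹  sig = ⟨2 | 0⟩
  • {4,5}:  v_{4} + v_{5} = 0  ⟹  sig = ⟨2 | 0⟩
  • {6,7}:  v_{6} + v_{7} = 0  ⟹  sig = ⟨2 | 0⟩
  • {1,3}:  v_{1} + v_{3} = v_{6}  ⟹  sig = ⟨2 | 1⟩
  • {1,7}:  v_{1} + v_{7} = v_{8}  ⟹  sig = ⟨2 | 1⟩
  • {2,5}:  v_{2} + v_{5} = v_{3}  ⟹  sig = ⟨2 | 1⟩
  • {2,8}:  v_{2} + v_{8} = v_{4}  ⟹  sig = ⟨2 | 1⟩
  • {3,4}:  v_{3} + v_{4} = v_{2}  ⟹  sig = ⟨2 | 1⟩
  • {6,8}:  v_{6} + v_{8} = v_{1}  ⟹  sig = ⟨2 | 1⟩
  • {1,2}:  v_{1} + v_{2} = v_{4} + v_{6}  ⟹  sig = ⟨2 | 1 1⟩

Sorted signature multiset PRS(X):
    ⟨2 | 0⟩
    ⟨2 | 0⟩
    ⟨2 | 0⟩
    ⟨2 | 1⟩
    ⟨2 | 1⟩
    ⟨2 | 1⟩
    ⟨2 | 1⟩
    ⟨2 | 1⟩
    ⟨2 | 1⟩
    ⟨2 | 1 1⟩


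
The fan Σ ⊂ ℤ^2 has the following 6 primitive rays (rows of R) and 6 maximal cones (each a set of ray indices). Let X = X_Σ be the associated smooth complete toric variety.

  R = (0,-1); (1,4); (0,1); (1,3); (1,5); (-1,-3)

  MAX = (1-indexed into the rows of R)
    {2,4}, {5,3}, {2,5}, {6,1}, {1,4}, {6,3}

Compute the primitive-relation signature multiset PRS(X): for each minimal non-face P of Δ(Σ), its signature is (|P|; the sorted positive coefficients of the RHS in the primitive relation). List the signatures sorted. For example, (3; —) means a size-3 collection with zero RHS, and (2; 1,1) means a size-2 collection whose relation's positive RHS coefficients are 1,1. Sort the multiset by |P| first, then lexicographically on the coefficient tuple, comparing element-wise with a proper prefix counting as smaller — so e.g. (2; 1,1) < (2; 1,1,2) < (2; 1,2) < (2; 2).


9 minimal non-faces of Δ(Σ) (on 6 rays):

  P = {1,3}:  v_{1} + v_{3} = 0  ⇒ sig = (2; —)
  P = {4,6}:  v_{4} + v_{6} = 0  ⇒ sig = (2; —)
  P = {1,2}:  v_{1} + v_{2} = v_{4}  ⇒ sig = (2; 1)
  P = {1,5}:  v_{1} + v_{5} = v_{2}  ⇒ sig = (2; 1)
  P = {2,3}:  v_{2} + v_{3} = v_{5}  ⇒ sig = (2; 1)
  P = {2,6}:  v_{2} + v_{6} = v_{3}  ⇒ sig = (2; 1)
  P = {3,4}:  v_{3} + v_{4} = v_{2}  ⇒ sig = (2; 1)
  P = {4,5}:  v_{4} + v_{5} = 2·v_{2}  ⇒ sig = (2; 2)
  P = {5,6}:  v_{5} + v_{6} = 2·v_{3}  ⇒ sig = (2; 2)

Hence PRS(X_Σ) =
    |P|=2: 9 collections, coeffs (), (), (1), (1), (1), (1), (1), (2), (2)


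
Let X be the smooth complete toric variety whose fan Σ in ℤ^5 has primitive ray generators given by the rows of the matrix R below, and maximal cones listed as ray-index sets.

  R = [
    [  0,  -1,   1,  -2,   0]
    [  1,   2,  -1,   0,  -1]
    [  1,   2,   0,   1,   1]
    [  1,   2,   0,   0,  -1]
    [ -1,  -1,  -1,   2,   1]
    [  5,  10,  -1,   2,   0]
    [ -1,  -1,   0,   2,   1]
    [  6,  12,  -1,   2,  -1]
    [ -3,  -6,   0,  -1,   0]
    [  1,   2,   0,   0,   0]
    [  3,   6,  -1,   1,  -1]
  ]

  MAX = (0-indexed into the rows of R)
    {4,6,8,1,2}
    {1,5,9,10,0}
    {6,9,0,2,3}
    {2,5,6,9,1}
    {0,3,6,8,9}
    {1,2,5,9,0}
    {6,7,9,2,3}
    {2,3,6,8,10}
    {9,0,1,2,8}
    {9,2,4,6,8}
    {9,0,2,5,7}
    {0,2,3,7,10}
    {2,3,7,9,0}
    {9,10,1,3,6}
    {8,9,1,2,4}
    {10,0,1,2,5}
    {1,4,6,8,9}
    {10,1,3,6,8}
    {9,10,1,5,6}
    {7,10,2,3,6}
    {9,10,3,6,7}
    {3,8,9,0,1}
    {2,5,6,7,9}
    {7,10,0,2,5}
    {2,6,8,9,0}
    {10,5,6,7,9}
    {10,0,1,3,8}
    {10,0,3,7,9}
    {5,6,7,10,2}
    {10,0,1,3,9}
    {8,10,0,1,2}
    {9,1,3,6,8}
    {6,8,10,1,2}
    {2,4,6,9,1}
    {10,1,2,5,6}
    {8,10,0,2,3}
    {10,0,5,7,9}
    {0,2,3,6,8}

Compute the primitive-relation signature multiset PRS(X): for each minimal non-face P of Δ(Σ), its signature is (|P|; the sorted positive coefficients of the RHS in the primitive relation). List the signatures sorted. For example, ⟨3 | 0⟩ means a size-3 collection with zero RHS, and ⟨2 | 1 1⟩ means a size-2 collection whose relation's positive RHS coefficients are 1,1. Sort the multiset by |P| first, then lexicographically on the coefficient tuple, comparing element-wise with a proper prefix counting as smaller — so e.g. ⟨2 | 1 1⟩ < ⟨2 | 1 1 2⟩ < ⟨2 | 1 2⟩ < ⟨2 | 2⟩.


The 18 primitive collections of Σ (r=11, n=5):

  P = {3,5}:  v_{3} + v_{5} = v_{7}  so sig = ⟨2 | 1⟩
  P = {7,8}:  v_{7} + v_{8} = v_{10}  so sig = ⟨2 | 1⟩
  P = {3,4}:  v_{3} + v_{4} = v_{1} + v_{6}  so sig = ⟨2 | 1 1⟩
  P = {5,8}:  v_{5} + v_{8} = v_{1} + v_{2}  so sig = ⟨2 | 1 1⟩
  P = {0,4}:  v_{0} + v_{4} = v_{2} + v_{8} + v_{9}  so sig = ⟨2 | 1 1 1⟩
  P = {4,7}:  v_{4} + v_{7} = v_{1} + v_{5} + v_{6}  so sig = ⟨2 | 1 1 1⟩
  P = {4,10}:  v_{4} + v_{10} = 2·v_{1} + v_{2} + v_{6}  so sig = ⟨2 | 1 1 2⟩
  P = {4,5}:  v_{4} + v_{5} = 2·v_{1} + 2·v_{2} + v_{6} + v_{9}  so sig = ⟨2 | 1 1 2 2⟩
  P = {1,7}:  v_{1} + v_{7} = v_{9} + 2·v_{10}  so sig = ⟨2 | 1 2⟩
  P = {0,1,6}:  v_{0} + v_{1} + v_{6} = 0  so sig = ⟨3 | 0⟩
  P = {1,2,3}:  v_{1} + v_{2} + v_{3} = v_{10}  so sig = ⟨3 | 1⟩
  P = {2,9,10}:  v_{2} + v_{9} + v_{10} = v_{5}  so sig = ⟨3 | 1⟩
  P = {8,9,10}:  v_{8} + v_{9} + v_{10} = v_{1}  so sig = ⟨3 | 1⟩
  P = {0,6,10}:  v_{0} + v_{6} + v_{10} = v_{2} + v_{3}  so sig = ⟨3 | 1 1⟩
  P = {0,5,6}:  v_{0} + v_{5} + v_{6} = 2·v_{2} + v_{3} + v_{9}  so sig = ⟨3 | 1 1 2⟩
  P = {0,6,7}:  v_{0} + v_{6} + v_{7} = 2·v_{2} + 2·v_{3} + v_{9}  so sig = ⟨3 | 1 2 2⟩
  P = {2,3,8,9}:  v_{2} + v_{3} + v_{8} + v_{9} = 0  so sig = ⟨4 | 0⟩
  P = {1,2,6,8,9}:  v_{1} + v_{2} + v_{6} + v_{8} + v_{9} = v_{4}  so sig = ⟨5 | 1⟩

so the primitive-relation signature multiset is
[⟨2 | 1⟩, ⟨2 | 1⟩, ⟨2 | 1 1⟩, ⟨2 | 1 1⟩, ⟨2 | 1 1 1⟩, ⟨2 | 1 1 1⟩, ⟨2 | 1 1 2⟩, ⟨2 | 1 1 2 2⟩, ⟨2 | 1 2⟩, ⟨3 | 0⟩, ⟨3 | 1⟩, ⟨3 | 1⟩, ⟨3 | 1⟩, ⟨3 | 1 1⟩, ⟨3 | 1 1 2⟩, ⟨3 | 1 2 2⟩, ⟨4 | 0⟩, ⟨5 | 1⟩]


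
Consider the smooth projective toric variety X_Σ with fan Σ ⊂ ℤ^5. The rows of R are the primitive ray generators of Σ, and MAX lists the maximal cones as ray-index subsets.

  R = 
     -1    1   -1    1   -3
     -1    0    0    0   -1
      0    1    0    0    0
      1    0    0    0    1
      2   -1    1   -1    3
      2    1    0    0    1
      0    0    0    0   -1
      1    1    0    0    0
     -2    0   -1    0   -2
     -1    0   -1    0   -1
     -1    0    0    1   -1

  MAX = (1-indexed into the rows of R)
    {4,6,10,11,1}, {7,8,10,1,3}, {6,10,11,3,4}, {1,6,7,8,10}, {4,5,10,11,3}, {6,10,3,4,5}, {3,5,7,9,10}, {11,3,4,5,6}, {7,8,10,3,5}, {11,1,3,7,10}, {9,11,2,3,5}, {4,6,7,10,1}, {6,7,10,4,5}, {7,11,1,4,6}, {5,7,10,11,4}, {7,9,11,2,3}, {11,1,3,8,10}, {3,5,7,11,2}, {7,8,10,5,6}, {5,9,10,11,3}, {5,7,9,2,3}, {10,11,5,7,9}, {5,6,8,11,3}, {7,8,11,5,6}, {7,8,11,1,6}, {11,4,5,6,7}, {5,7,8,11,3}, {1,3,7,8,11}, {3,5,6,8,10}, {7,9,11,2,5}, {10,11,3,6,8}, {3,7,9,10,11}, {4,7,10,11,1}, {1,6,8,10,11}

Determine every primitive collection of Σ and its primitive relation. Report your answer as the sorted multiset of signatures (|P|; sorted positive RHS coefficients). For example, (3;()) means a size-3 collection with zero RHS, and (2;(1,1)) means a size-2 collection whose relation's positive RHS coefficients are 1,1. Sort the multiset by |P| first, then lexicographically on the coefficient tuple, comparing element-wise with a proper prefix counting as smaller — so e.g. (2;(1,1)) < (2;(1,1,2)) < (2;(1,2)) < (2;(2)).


Δ(Σ) — 11 vertices, 21 min non-faces:

  • {2,4}:  v_{2} + v_{4} = 0  →  sig = (2;())
  • {2,6}:  v_{2} + v_{6} = v_{8}  →  sig = (2;(1))
  • {2,10}:  v_{2} + v_{10} = v_{9}  →  sig = (2;(1))
  • {4,8}:  v_{4} + v_{8} = v_{6}  →  sig = (2;(1))
  • {4,9}:  v_{4} + v_{9} = v_{10}  →  sig = (2;(1))
  • {1,5}:  v_{1} + v_{5} = v_{4} + v_{7}  →  sig = (2;(1,1))
  • {2,8}:  v_{2} + v_{8} = v_{3} + v_{7}  →  sig = (2;(1,1))
  • {6,9}:  v_{6} + v_{9} = v_{8} + v_{10}  →  sig = (2;(1,1))
  • {8,9}:  v_{8} + v_{9} = v_{3} + v_{7} + v_{10}  →  sig = (2;(1,1,1))
  • {1,2}:  v_{1} + v_{2} = v_{3} + 2·v_{7} + v_{10} + v_{11}  →  sig = (2;(1,1,1,2))
  • {1,9}:  v_{1} + v_{9} = v_{3} + 2·v_{7} + 2·v_{10} + v_{11}  →  sig = (2;(1,1,2,2))
  • {3,4,7}:  v_{3} + v_{4} + v_{7} = v_{8}  →  sig = (3;(1))
  • {1,3,4}:  v_{1} + v_{3} + v_{4} = 2·v_{8} + v_{10} + v_{11}  →  sig = (3;(1,1,2))
  • {1,3,6}:  v_{1} + v_{3} + v_{6} = 3·v_{8} + v_{10} + v_{11}  →  sig = (3;(1,1,3))
  • {3,6,7}:  v_{3} + v_{6} + v_{7} = 2·v_{8}  →  sig = (3;(2))
  • {5,8,10,11}:  v_{5} + v_{8} + v_{10} + v_{11} = v_{4}  →  sig = (4;(1))
  • {7,8,10,11}:  v_{7} + v_{8} + v_{10} + v_{11} = v_{1}  →  sig = (4;(1))
  • {6,7,10,11}:  v_{6} + v_{7} + v_{10} + v_{11} = v_{1} + v_{4}  →  sig = (4;(1,1))
  • {5,6,10,11}:  v_{5} + v_{6} + v_{10} + v_{11} = 2·v_{4}  →  sig = (4;(2))
  • {3,5,7,10,11}:  v_{3} + v_{5} + v_{7} + v_{10} + v_{11} = 0  →  sig = (5;())
  • {3,5,7,9,11}:  v_{3} + v_{5} + v_{7} + v_{9} + v_{11} = v_{2}  →  sig = (5;(1))

Sorted signature multiset PRS(X):
{ (2;()),  (2;(1)) ×4,  (2;(1,1)) ×3,  (2;(1,1,1)),  (2;(1,1,1,2)),  (2;(1,1,2,2)),  (3;(1)),  (3;(1,1,2)),  (3;(1,1,3)),  (3;(2)),  (4;(1)) ×2,  (4;(1,1)),  (4;(2)),  (5;()),  (5;(1)) }


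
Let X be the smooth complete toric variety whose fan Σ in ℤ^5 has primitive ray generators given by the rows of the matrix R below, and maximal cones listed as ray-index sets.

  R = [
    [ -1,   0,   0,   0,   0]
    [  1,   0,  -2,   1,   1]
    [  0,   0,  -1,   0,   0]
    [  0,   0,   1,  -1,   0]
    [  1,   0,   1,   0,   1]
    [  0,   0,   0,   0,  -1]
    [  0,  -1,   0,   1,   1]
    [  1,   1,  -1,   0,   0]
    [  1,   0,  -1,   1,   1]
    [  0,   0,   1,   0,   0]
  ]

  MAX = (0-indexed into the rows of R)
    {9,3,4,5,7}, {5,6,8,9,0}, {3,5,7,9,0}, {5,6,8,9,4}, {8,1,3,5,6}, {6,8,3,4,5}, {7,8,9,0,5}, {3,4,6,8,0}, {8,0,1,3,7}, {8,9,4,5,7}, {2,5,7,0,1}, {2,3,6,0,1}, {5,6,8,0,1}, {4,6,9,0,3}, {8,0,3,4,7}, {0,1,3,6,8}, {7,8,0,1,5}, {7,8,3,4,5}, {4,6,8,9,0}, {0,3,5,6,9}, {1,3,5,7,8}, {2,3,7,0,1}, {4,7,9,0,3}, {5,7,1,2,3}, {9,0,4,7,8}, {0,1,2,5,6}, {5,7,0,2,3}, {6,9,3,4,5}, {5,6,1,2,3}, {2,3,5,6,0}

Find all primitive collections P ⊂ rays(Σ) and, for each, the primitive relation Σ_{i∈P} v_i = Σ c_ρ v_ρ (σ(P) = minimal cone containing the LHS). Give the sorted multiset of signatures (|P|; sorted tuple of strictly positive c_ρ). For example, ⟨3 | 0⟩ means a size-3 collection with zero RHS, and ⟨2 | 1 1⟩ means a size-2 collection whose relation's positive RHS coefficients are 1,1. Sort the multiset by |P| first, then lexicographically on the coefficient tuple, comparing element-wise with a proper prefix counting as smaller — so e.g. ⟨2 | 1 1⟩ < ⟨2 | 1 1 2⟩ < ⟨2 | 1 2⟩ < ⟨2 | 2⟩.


Primitive collections (10):

  {2,9}:  v_{2} + v_{9} = 0 ; sig = ⟨2 | 0⟩
  {1,9}:  v_{1} + v_{9} = v_{8} ; sig = ⟨2 | 1⟩
  {2,8}:  v_{2} + v_{8} = v_{1} ; sig = ⟨2 | 1⟩
  {6,7}:  v_{6} + v_{7} = v_{8} ; sig = ⟨2 | 1⟩
  {2,4}:  v_{2} + v_{4} = v_{3} + v_{8} ; sig = ⟨2 | 1 1⟩
  {1,4}:  v_{1} + v_{4} = v_{3} + 2·v_{8} ; sig = ⟨2 | 1 2⟩
  {0,4,5}:  v_{0} + v_{4} + v_{5} = v_{9} ; sig = ⟨3 | 1⟩
  {3,8,9}:  v_{3} + v_{8} + v_{9} = v_{4} ; sig = ⟨3 | 1⟩
  {0,3,5,8}:  v_{0} + v_{3} + v_{5} + v_{8} = 0 ; sig = ⟨4 | 0⟩
  {0,1,3,5}:  v_{0} + v_{1} + v_{3} + v_{5} = v_{2} ; sig = ⟨4 | 1⟩

so the primitive-relation signature multiset is
    |P|=2: 6 collections, coeffs (), (1), (1), (1), (1,1), (1,2)
    |P|=3: 2 collections, coeffs (1), (1)
    |P|=4: 2 collections, coeffs (), (1)


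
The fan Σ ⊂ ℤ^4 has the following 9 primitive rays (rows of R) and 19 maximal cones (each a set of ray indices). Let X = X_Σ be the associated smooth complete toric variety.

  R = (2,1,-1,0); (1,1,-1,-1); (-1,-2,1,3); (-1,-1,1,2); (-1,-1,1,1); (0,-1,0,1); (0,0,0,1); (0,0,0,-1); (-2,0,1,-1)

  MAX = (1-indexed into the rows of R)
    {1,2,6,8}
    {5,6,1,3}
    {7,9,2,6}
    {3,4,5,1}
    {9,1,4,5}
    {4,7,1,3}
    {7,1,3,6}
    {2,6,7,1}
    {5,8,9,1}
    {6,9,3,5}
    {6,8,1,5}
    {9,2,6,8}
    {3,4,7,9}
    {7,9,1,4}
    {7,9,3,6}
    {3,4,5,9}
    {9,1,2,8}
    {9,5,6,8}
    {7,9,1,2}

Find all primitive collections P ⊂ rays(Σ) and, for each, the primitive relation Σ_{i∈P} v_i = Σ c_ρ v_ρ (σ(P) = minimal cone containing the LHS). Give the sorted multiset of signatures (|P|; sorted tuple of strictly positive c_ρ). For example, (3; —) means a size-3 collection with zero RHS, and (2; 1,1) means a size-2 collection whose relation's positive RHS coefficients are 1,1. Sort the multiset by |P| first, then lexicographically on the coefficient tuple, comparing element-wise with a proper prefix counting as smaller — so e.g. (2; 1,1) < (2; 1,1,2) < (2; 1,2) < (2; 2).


Δ(Σ) — 9 vertices, 10 min non-faces:

  P={2,5}:  v_{2} + v_{5} = 0 ; sig = (2; —)
  P={7,8}:  v_{7} + v_{8} = 0 ; sig = (2; —)
  P={2,4}:  v_{2} + v_{4} = v_{7} ; sig = (2; 1)
  P={4,6}:  v_{4} + v_{6} = v_{3} ; sig = (2; 1)
  P={4,8}:  v_{4} + v_{8} = v_{5} ; sig = (2; 1)
  P={5,7}:  v_{5} + v_{7} = v_{4} ; sig = (2; 1)
  P={2,3}:  v_{2} + v_{3} = v_{6} + v_{7} ; sig = (2; 1,1)
  P={3,8}:  v_{3} + v_{8} = v_{5} + v_{6} ; sig = (2; 1,1)
  P={1,6,9}:  v_{1} + v_{6} + v_{9} = 0 ; sig = (3; —)
  P={1,3,9}:  v_{1} + v_{3} + v_{9} = v_{4} ; sig = (3; 1)

Signatures (|P|; sorted positive RHS coefficients), sorted:
{ (2; —) ×2,  (2; 1) ×4,  (2; 1,1) ×2,  (3; —),  (3; 1) }


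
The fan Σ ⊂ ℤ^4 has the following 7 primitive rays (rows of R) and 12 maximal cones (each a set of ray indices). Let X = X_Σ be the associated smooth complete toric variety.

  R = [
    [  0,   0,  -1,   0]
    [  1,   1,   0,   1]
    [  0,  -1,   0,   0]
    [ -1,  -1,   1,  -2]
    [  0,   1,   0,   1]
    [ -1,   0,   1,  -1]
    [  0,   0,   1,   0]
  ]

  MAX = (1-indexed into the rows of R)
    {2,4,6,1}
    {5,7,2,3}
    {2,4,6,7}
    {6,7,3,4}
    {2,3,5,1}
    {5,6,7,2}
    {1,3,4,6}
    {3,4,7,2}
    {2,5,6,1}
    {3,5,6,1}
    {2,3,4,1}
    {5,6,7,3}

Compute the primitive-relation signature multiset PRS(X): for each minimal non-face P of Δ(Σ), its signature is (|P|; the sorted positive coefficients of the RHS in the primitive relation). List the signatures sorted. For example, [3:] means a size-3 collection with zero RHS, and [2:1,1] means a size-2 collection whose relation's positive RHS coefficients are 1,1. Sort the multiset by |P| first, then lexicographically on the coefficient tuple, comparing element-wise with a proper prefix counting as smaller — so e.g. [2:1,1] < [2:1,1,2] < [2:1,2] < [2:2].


Minimal non-faces — 3 found among 7 rays, 12 max cones:

  P = {1,7}:  v_{1} + v_{7} = 0  so sig = [2:]
  P = {4,5}:  v_{4} + v_{5} = v_{6}  so sig = [2:1]
  P = {2,3,6}:  v_{2} + v_{3} + v_{6} = v_{7}  so sig = [3:1]

Sorted signature multiset PRS(X):
{ [2:],  [2:1],  [3:1] }


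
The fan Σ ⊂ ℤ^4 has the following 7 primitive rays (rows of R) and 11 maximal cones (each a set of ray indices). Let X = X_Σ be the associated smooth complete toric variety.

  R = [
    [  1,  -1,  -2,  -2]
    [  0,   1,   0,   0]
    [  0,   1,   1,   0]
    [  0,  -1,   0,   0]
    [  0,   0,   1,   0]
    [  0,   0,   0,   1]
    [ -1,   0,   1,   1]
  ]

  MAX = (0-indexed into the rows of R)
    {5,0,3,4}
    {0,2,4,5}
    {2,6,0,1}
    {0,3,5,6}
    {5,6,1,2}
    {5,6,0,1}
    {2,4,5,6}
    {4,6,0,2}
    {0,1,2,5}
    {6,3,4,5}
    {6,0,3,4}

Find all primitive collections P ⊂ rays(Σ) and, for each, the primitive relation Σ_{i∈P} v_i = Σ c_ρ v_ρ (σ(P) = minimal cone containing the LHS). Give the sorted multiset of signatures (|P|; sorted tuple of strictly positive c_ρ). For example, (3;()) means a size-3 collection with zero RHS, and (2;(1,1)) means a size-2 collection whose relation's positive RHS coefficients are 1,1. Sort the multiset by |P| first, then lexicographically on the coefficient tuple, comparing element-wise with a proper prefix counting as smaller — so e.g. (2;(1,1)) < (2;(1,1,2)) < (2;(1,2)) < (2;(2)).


The 5 primitive collections of Σ (r=7, n=4):

  • {1,3}:  v_{1} + v_{3} = 0 ; sig = (2;())
  • {1,4}:  v_{1} + v_{4} = v_{2} ; sig = (2;(1))
  • {2,3}:  v_{2} + v_{3} = v_{4} ; sig = (2;(1))
  • {0,2,5,6}:  v_{0} + v_{2} + v_{5} + v_{6} = 0 ; sig = (4;())
  • {0,4,5,6}:  v_{0} + v_{4} + v_{5} + v_{6} = v_{3} ; sig = (4;(1))

so the primitive-relation signature multiset is
{ (2;()),  (2;(1)) ×2,  (4;()),  (4;(1)) }


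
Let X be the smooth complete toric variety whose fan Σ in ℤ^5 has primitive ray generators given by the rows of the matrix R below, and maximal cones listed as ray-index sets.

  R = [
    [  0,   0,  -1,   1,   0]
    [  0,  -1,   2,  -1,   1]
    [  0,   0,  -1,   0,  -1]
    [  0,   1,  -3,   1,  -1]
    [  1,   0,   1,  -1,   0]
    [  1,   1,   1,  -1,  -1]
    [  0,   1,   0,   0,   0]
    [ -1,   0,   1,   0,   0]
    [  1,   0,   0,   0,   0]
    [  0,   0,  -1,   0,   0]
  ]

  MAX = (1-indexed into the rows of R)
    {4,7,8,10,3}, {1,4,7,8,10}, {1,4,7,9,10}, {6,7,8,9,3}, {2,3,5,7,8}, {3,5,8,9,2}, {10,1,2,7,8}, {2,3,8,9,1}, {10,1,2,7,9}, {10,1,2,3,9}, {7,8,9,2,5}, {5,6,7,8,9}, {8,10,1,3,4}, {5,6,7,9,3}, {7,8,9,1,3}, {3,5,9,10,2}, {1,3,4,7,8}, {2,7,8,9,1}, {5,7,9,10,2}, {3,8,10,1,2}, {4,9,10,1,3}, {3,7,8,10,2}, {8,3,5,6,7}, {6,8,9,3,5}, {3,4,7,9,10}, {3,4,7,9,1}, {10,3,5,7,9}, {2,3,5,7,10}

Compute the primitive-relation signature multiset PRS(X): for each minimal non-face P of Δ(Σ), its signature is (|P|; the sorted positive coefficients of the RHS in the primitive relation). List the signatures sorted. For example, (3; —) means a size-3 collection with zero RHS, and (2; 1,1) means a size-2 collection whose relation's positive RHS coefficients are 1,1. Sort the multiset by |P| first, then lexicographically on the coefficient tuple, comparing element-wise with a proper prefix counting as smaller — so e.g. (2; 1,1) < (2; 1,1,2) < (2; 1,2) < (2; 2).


14 collections generate NE(X_Σ); each relation:

  • {1,5}:  v_{1} + v_{5} = v_{9}  so sig = (2; 1)
  • {2,4}:  v_{2} + v_{4} = v_{10}  so sig = (2; 1)
  • {6,10}:  v_{6} + v_{10} = v_{3} + v_{5} + v_{7}  so sig = (2; 1,1,1)
  • {4,5}:  v_{4} + v_{5} = v_{3} + v_{7} + v_{9} + v_{10}  so sig = (2; 1,1,1,1)
  • {1,6}:  v_{1} + v_{6} = v_{3} + v_{7} + v_{8} + 2·v_{9}  so sig = (2; 1,1,1,2)
  • {2,6}:  v_{2} + v_{6} = 2·v_{5} + v_{8}  so sig = (2; 1,2)
  • {4,6}:  v_{4} + v_{6} = 2·v_{3} + 2·v_{7} + v_{9}  so sig = (2; 1,2,2)
  • {8,9,10}:  v_{8} + v_{9} + v_{10} = 0  so sig = (3; —)
  • {4,8,9}:  v_{4} + v_{8} + v_{9} = v_{1} + v_{3} + v_{7}  so sig = (3; 1,1,1)
  • {5,8,10}:  v_{5} + v_{8} + v_{10} = v_{2} + v_{3} + v_{7}  so sig = (3; 1,1,1)
  • {1,2,3,7}:  v_{1} + v_{2} + v_{3} + v_{7} = 0  so sig = (4; —)
  • {1,3,7,10}:  v_{1} + v_{3} + v_{7} + v_{10} = v_{4}  so sig = (4; 1)
  • {2,3,7,9}:  v_{2} + v_{3} + v_{7} + v_{9} = v_{5}  so sig = (4; 1)
  • {3,5,7,8,9}:  v_{3} + v_{5} + v_{7} + v_{8} + v_{9} = v_{6}  so sig = (5; 1)

Signatures (|P|; sorted positive RHS coefficients), sorted:
[(2; 1), (2; 1), (2; 1,1,1), (2; 1,1,1,1), (2; 1,1,1,2), (2; 1,2), (2; 1,2,2), (3; —), (3; 1,1,1), (3; 1,1,1), (4; —), (4; 1), (4; 1), (5; 1)]


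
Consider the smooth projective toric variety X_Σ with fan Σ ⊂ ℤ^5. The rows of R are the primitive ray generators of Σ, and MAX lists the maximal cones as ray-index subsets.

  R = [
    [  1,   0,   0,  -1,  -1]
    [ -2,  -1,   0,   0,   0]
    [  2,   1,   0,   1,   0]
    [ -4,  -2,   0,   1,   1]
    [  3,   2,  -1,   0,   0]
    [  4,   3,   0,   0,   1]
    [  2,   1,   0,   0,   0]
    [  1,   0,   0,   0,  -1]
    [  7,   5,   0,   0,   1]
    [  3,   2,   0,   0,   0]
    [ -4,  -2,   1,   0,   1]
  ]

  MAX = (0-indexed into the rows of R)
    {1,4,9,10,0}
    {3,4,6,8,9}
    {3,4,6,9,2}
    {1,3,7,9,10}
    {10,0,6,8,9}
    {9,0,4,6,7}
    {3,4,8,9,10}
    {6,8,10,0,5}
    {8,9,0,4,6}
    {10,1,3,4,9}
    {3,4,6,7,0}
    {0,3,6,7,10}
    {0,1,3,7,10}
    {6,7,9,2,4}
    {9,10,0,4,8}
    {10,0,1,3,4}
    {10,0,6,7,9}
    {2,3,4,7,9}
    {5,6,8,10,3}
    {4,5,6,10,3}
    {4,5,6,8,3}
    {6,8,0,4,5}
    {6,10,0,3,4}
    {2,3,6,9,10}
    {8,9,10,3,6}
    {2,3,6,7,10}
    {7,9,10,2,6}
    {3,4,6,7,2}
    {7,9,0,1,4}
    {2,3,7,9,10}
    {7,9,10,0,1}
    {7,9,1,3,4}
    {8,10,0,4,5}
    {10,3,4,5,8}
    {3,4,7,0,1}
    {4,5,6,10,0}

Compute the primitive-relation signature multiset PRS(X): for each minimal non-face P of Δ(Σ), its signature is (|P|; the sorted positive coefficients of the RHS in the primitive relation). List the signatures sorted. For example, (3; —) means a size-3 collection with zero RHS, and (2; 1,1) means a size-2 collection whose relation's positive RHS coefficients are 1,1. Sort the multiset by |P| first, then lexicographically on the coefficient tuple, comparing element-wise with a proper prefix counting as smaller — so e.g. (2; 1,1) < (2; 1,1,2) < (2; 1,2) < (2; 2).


Δ(Σ) — 11 vertices, 18 min non-faces:

  P = {1,6}:  v_{1} + v_{6} = 0 — sig = (2; —)
  P = {5,9}:  v_{5} + v_{9} = v_{8} — sig = (2; 1)
  P = {0,2}:  v_{0} + v_{2} = v_{6} + v_{7} — sig = (2; 1,1)
  P = {5,7}:  v_{5} + v_{7} = v_{6} + v_{9} — sig = (2; 1,1)
  P = {1,2}:  v_{1} + v_{2} = v_{3} + v_{7} + v_{9} — sig = (2; 1,1,1)
  P = {1,5}:  v_{1} + v_{5} = v_{4} + v_{9} + v_{10} — sig = (2; 1,1,1)
  P = {1,8}:  v_{1} + v_{8} = v_{4} + 2·v_{9} + v_{10} — sig = (2; 1,1,2)
  P = {7,8}:  v_{7} + v_{8} = v_{6} + 2·v_{9} — sig = (2; 1,2)
  P = {2,5}:  v_{2} + v_{5} = v_{3} + 2·v_{6} + 2·v_{9} — sig = (2; 1,2,2)
  P = {2,8}:  v_{2} + v_{8} = v_{3} + 2·v_{6} + 3·v_{9} — sig = (2; 1,2,3)
  P = {0,3,9}:  v_{0} + v_{3} + v_{9} = 0 — sig = (3; —)
  P = {4,7,10}:  v_{4} + v_{7} + v_{10} = 0 — sig = (3; —)
  P = {0,3,8}:  v_{0} + v_{3} + v_{8} = v_{5} — sig = (3; 1)
  P = {0,3,5}:  v_{0} + v_{3} + v_{5} = v_{4} + v_{6} + v_{10} — sig = (3; 1,1,1)
  P = {2,4,10}:  v_{2} + v_{4} + v_{10} = v_{3} + v_{6} + v_{9} — sig = (3; 1,1,1)
  P = {3,6,7,9}:  v_{3} + v_{6} + v_{7} + v_{9} = v_{2} — sig = (4; 1)
  P = {4,6,9,10}:  v_{4} + v_{6} + v_{9} + v_{10} = v_{5} — sig = (4; 1)
  P = {4,6,8,10}:  v_{4} + v_{6} + v_{8} + v_{10} = 2·v_{5} — sig = (4; 2)

Hence PRS(X_Σ) =
{ (2; —),  (2; 1),  (2; 1,1) ×2,  (2; 1,1,1) ×2,  (2; 1,1,2),  (2; 1,2),  (2; 1,2,2),  (2; 1,2,3),  (3; —) ×2,  (3; 1),  (3; 1,1,1) ×2,  (4; 1) ×2,  (4; 2) }
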